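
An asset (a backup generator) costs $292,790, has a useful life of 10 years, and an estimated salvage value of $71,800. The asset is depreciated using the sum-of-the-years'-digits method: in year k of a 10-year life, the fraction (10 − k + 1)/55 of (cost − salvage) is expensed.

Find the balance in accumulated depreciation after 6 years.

$180,810

Depreciable base = $292,790 − $71,800 = $220,990.
Sum of the years' digits = 10+9+8+7+6+5+4+3+2+1 = 55.
Year 1: $220,990 × 10/55 = $40,180. Book value $252,610.
Year 2: $220,990 × 9/55 = $36,162. Book value $216,448.
Year 3: $220,990 × 8/55 = $32,144. Book value $184,304.
Year 4: $220,990 × 7/55 = $28,126. Book value $156,178.
Year 5: $220,990 × 6/55 = $24,108. Book value $132,070.
Year 6: $220,990 × 5/55 = $20,090. Book value $111,980.
Accumulated through year 6 = $292,790 − $111,980 = $180,810.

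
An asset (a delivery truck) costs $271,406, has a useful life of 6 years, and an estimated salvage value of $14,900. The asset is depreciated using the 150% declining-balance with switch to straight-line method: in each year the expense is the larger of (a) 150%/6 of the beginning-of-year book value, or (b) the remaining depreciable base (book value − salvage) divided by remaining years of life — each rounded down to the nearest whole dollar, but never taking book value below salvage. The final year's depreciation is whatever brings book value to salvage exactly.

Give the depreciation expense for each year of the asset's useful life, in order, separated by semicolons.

$67,851; $50,888; $38,166; $33,200; $33,200; $33,201

Depreciable base = $271,406 − $14,900 = $256,506.
Year 1: DB = ⌊$271,406 × 150%/6⌋ = $67,851; SL = ⌊$256,506/6⌋ = $42,751 → take DB $67,851. Book value $203,555.
Year 2: DB = ⌊$203,555 × 150%/6⌋ = $50,888; SL = ⌊$188,655/5⌋ = $37,731 → take DB $50,888. Book value $152,667.
Year 3: DB = ⌊$152,667 × 150%/6⌋ = $38,166; SL = ⌊$137,767/4⌋ = $34,441 → take DB $38,166. Book value $114,501.
Year 4: DB = ⌊$114,501 × 150%/6⌋ = $28,625; SL = ⌊$99,601/3⌋ = $33,200 → take SL $33,200. Book value $81,301.
Year 5: DB = ⌊$81,301 × 150%/6⌋ = $20,325; SL = ⌊$66,401/2⌋ = $33,200 → take SL $33,200. Book value $48,101.
Year 6 (final): $48,101 − $14,900 = $33,201. Book value $14,900.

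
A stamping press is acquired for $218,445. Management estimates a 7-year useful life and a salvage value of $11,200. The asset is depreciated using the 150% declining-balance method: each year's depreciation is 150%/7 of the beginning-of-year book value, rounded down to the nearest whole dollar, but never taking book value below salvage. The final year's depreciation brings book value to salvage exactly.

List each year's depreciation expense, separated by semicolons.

Depreciable base = $218,445 − $11,200 = $207,245.
Year 1: ⌊$218,445 × 150%/7⌋ = $46,809. Book value $171,636.
Year 2: ⌊$171,636 × 150%/7⌋ = $36,779. Book value $134,857.
Year 3: ⌊$134,857 × 150%/7⌋ = $28,897. Book value $105,960.
Year 4: ⌊$105,960 × 150%/7⌋ = $22,705. Book value $83,255.
Year 5: ⌊$83,255 × 150%/7⌋ = $17,840. Book value $65,415.
Year 6: ⌊$65,415 × 150%/7⌋ = $14,017. Book value $51,398.
Year 7 (final): $51,398 − $11,200 = $40,198. Book value $11,200.

$46,809; $36,779; $28,897; $22,705; $17,840; $14,017; $40,198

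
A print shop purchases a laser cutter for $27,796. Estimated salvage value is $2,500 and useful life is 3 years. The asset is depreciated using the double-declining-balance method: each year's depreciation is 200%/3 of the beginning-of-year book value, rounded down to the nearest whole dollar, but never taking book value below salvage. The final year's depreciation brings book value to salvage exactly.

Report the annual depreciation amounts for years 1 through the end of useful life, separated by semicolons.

$18,530; $6,177; $589

Depreciable base = $27,796 − $2,500 = $25,296.
Year 1: ⌊$27,796 × 200%/3⌋ = $18,530. Book value $9,266.
Year 2: ⌊$9,266 × 200%/3⌋ = $6,177. Book value $3,089.
Year 3 (final): $3,089 − $2,500 = $589. Book value $2,500.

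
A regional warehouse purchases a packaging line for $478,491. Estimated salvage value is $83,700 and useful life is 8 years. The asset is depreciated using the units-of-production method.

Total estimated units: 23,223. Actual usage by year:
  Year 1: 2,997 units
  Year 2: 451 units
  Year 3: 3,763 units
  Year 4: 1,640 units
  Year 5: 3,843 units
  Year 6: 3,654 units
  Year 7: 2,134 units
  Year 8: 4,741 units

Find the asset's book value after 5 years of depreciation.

Depreciable base = $478,491 − $83,700 = $394,791.
Rate = $394,791 / 23,223 units = $17 per unit.
Year 1: 2,997 × $17 = $50,949. Book value $427,542.
Year 2: 451 × $17 = $7,667. Book value $419,875.
Year 3: 3,763 × $17 = $63,971. Book value $355,904.
Year 4: 1,640 × $17 = $27,880. Book value $328,024.
Year 5: 3,843 × $17 = $65,331. Book value $262,693.

$262,693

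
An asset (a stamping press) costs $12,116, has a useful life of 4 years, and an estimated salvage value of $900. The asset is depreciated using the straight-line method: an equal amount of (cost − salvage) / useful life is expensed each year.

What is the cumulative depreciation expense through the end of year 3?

Depreciable base = $12,116 − $900 = $11,216.
Annual expense = $11,216 / 4 = $2,804.
End of year 1: book value $9,312.
End of year 2: book value $6,508.
End of year 3: book value $3,704.
Accumulated through year 3 = $12,116 − $3,704 = $8,412.

$8,412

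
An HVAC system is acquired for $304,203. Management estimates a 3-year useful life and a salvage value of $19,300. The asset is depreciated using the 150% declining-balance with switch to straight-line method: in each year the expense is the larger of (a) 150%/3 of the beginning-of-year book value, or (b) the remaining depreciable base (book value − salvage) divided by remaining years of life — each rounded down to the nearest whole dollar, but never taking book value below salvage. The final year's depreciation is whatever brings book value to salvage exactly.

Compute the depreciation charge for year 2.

Depreciable base = $304,203 − $19,300 = $284,903.
Year 1: DB = ⌊$304,203 × 150%/3⌋ = $152,101; SL = ⌊$284,903/3⌋ = $94,967 → take DB $152,101. Book value $152,102.
Year 2: DB = ⌊$152,102 × 150%/3⌋ = $76,051; SL = ⌊$132,802/2⌋ = $66,401 → take DB $76,051. Book value $76,051.

$76,051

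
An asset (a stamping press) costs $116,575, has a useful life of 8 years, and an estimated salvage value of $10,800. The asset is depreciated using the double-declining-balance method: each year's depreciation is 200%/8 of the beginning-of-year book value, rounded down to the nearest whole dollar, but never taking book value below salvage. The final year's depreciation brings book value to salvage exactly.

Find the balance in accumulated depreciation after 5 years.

Depreciable base = $116,575 − $10,800 = $105,775.
Year 1: ⌊$116,575 × 200%/8⌋ = $29,143. Book value $87,432.
Year 2: ⌊$87,432 × 200%/8⌋ = $21,858. Book value $65,574.
Year 3: ⌊$65,574 × 200%/8⌋ = $16,393. Book value $49,181.
Year 4: ⌊$49,181 × 200%/8⌋ = $12,295. Book value $36,886.
Year 5: ⌊$36,886 × 200%/8⌋ = $9,221. Book value $27,665.
Accumulated through year 5 = $116,575 − $27,665 = $88,910.

$88,910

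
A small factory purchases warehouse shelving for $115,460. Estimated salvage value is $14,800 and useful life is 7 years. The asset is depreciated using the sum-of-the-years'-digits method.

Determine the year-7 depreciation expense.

$3,595

Depreciable base = $115,460 − $14,800 = $100,660.
Sum of the years' digits = 7+6+5+4+3+2+1 = 28.
Year 1: $100,660 × 7/28 = $25,165. Book value $90,295.
Year 2: $100,660 × 6/28 = $21,570. Book value $68,725.
Year 3: $100,660 × 5/28 = $17,975. Book value $50,750.
Year 4: $100,660 × 4/28 = $14,380. Book value $36,370.
Year 5: $100,660 × 3/28 = $10,785. Book value $25,585.
Year 6: $100,660 × 2/28 = $7,190. Book value $18,395.
Year 7: $100,660 × 1/28 = $3,595. Book value $14,800.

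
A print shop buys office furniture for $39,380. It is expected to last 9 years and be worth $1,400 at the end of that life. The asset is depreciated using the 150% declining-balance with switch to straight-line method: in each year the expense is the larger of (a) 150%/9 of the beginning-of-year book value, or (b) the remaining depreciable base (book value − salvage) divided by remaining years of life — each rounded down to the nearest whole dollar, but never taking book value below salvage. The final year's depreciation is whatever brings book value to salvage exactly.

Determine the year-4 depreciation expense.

Depreciable base = $39,380 − $1,400 = $37,980.
Year 1: DB = ⌊$39,380 × 150%/9⌋ = $6,563; SL = ⌊$37,980/9⌋ = $4,220 → take DB $6,563. Book value $32,817.
Year 2: DB = ⌊$32,817 × 150%/9⌋ = $5,469; SL = ⌊$31,417/8⌋ = $3,927 → take DB $5,469. Book value $27,348.
Year 3: DB = ⌊$27,348 × 150%/9⌋ = $4,558; SL = ⌊$25,948/7⌋ = $3,706 → take DB $4,558. Book value $22,790.
Year 4: DB = ⌊$22,790 × 150%/9⌋ = $3,798; SL = ⌊$21,390/6⌋ = $3,565 → take DB $3,798. Book value $18,992.

$3,798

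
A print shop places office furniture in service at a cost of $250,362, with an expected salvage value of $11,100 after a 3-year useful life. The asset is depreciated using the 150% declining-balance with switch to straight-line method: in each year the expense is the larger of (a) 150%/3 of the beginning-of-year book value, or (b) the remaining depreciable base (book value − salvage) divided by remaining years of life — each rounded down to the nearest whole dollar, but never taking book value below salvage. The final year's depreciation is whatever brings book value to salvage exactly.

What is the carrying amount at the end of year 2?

Depreciable base = $250,362 − $11,100 = $239,262.
Year 1: DB = ⌊$250,362 × 150%/3⌋ = $125,181; SL = ⌊$239,262/3⌋ = $79,754 → take DB $125,181. Book value $125,181.
Year 2: DB = ⌊$125,181 × 150%/3⌋ = $62,590; SL = ⌊$114,081/2⌋ = $57,040 → take DB $62,590. Book value $62,591.

$62,591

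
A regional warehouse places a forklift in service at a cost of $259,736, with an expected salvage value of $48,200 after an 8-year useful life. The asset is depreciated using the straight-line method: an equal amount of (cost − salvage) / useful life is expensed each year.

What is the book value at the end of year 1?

$233,294

Depreciable base = $259,736 − $48,200 = $211,536.
Annual expense = $211,536 / 8 = $26,442.
End of year 1: book value $233,294.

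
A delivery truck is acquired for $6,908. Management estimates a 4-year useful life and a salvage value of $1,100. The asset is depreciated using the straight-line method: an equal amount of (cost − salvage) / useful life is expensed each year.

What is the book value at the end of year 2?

$4,004

Depreciable base = $6,908 − $1,100 = $5,808.
Annual expense = $5,808 / 4 = $1,452.
End of year 1: book value $5,456.
End of year 2: book value $4,004.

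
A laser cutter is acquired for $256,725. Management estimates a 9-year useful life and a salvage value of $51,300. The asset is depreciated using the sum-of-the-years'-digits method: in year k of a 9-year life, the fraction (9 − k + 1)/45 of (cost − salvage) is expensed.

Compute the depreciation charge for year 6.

$18,260

Depreciable base = $256,725 − $51,300 = $205,425.
Sum of the years' digits = 9+8+7+6+5+4+3+2+1 = 45.
Year 1: $205,425 × 9/45 = $41,085. Book value $215,640.
Year 2: $205,425 × 8/45 = $36,520. Book value $179,120.
Year 3: $205,425 × 7/45 = $31,955. Book value $147,165.
Year 4: $205,425 × 6/45 = $27,390. Book value $119,775.
Year 5: $205,425 × 5/45 = $22,825. Book value $96,950.
Year 6: $205,425 × 4/45 = $18,260. Book value $78,690.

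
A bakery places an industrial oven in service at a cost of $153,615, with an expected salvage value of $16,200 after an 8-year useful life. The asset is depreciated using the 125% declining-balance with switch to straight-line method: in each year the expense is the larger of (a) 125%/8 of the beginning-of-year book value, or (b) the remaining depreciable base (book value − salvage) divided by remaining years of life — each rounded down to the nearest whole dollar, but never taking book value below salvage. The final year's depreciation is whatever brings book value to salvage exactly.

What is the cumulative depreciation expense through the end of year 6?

$106,985

Depreciable base = $153,615 − $16,200 = $137,415.
Year 1: DB = ⌊$153,615 × 125%/8⌋ = $24,002; SL = ⌊$137,415/8⌋ = $17,176 → take DB $24,002. Book value $129,613.
Year 2: DB = ⌊$129,613 × 125%/8⌋ = $20,252; SL = ⌊$113,413/7⌋ = $16,201 → take DB $20,252. Book value $109,361.
Year 3: DB = ⌊$109,361 × 125%/8⌋ = $17,087; SL = ⌊$93,161/6⌋ = $15,526 → take DB $17,087. Book value $92,274.
Year 4: DB = ⌊$92,274 × 125%/8⌋ = $14,417; SL = ⌊$76,074/5⌋ = $15,214 → take SL $15,214. Book value $77,060.
Year 5: DB = ⌊$77,060 × 125%/8⌋ = $12,040; SL = ⌊$60,860/4⌋ = $15,215 → take SL $15,215. Book value $61,845.
Year 6: DB = ⌊$61,845 × 125%/8⌋ = $9,663; SL = ⌊$45,645/3⌋ = $15,215 → take SL $15,215. Book value $46,630.
Accumulated through year 6 = $153,615 − $46,630 = $106,985.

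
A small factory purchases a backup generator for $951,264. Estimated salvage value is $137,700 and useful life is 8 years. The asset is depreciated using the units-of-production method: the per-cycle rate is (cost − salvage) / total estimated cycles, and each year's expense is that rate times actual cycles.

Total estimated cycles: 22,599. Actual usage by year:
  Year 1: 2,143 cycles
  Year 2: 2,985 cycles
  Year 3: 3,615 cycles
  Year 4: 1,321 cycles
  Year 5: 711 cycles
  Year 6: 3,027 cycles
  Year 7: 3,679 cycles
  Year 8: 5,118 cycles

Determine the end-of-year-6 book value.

$454,392

Depreciable base = $951,264 − $137,700 = $813,564.
Rate = $813,564 / 22,599 cycles = $36 per cycle.
Year 1: 2,143 × $36 = $77,148. Book value $874,116.
Year 2: 2,985 × $36 = $107,460. Book value $766,656.
Year 3: 3,615 × $36 = $130,140. Book value $636,516.
Year 4: 1,321 × $36 = $47,556. Book value $588,960.
Year 5: 711 × $36 = $25,596. Book value $563,364.
Year 6: 3,027 × $36 = $108,972. Book value $454,392.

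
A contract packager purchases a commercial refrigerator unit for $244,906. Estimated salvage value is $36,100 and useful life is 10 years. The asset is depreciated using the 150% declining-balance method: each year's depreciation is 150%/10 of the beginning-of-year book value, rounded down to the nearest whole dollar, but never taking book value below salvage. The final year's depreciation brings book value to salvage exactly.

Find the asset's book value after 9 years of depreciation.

$56,727

Depreciable base = $244,906 − $36,100 = $208,806.
Year 1: ⌊$244,906 × 150%/10⌋ = $36,735. Book value $208,171.
Year 2: ⌊$208,171 × 150%/10⌋ = $31,225. Book value $176,946.
Year 3: ⌊$176,946 × 150%/10⌋ = $26,541. Book value $150,405.
Year 4: ⌊$150,405 × 150%/10⌋ = $22,560. Book value $127,845.
Year 5: ⌊$127,845 × 150%/10⌋ = $19,176. Book value $108,669.
Year 6: ⌊$108,669 × 150%/10⌋ = $16,300. Book value $92,369.
Year 7: ⌊$92,369 × 150%/10⌋ = $13,855. Book value $78,514.
Year 8: ⌊$78,514 × 150%/10⌋ = $11,777. Book value $66,737.
Year 9: ⌊$66,737 × 150%/10⌋ = $10,010. Book value $56,727.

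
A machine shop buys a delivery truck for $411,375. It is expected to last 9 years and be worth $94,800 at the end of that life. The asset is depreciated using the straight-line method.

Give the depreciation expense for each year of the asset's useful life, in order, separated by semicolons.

$35,175; $35,175; $35,175; $35,175; $35,175; $35,175; $35,175; $35,175; $35,175

Depreciable base = $411,375 − $94,800 = $316,575.
Annual expense = $316,575 / 9 = $35,175.
End of year 1: book value $376,200.
End of year 2: book value $341,025.
End of year 3: book value $305,850.
End of year 4: book value $270,675.
End of year 5: book value $235,500.
End of year 6: book value $200,325.
End of year 7: book value $165,150.
End of year 8: book value $129,975.
End of year 9: book value $94,800.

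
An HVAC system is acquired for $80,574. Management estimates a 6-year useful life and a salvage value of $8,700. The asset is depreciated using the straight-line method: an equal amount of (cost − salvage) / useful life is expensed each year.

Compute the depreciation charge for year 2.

$11,979

Depreciable base = $80,574 − $8,700 = $71,874.
Annual expense = $71,874 / 6 = $11,979.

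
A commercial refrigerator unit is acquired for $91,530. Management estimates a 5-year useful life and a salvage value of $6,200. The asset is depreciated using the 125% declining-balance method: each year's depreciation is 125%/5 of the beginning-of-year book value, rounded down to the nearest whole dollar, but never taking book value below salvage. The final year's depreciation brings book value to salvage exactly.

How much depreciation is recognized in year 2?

$17,162

Depreciable base = $91,530 − $6,200 = $85,330.
Year 1: ⌊$91,530 × 125%/5⌋ = $22,882. Book value $68,648.
Year 2: ⌊$68,648 × 125%/5⌋ = $17,162. Book value $51,486.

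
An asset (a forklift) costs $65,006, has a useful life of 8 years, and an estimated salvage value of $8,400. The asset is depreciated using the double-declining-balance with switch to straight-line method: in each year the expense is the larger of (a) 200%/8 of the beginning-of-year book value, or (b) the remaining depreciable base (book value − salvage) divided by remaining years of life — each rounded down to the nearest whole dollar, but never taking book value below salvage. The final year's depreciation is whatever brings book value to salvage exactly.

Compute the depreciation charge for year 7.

Depreciable base = $65,006 − $8,400 = $56,606.
Year 1: DB = ⌊$65,006 × 200%/8⌋ = $16,251; SL = ⌊$56,606/8⌋ = $7,075 → take DB $16,251. Book value $48,755.
Year 2: DB = ⌊$48,755 × 200%/8⌋ = $12,188; SL = ⌊$40,355/7⌋ = $5,765 → take DB $12,188. Book value $36,567.
Year 3: DB = ⌊$36,567 × 200%/8⌋ = $9,141; SL = ⌊$28,167/6⌋ = $4,694 → take DB $9,141. Book value $27,426.
Year 4: DB = ⌊$27,426 × 200%/8⌋ = $6,856; SL = ⌊$19,026/5⌋ = $3,805 → take DB $6,856. Book value $20,570.
Year 5: DB = ⌊$20,570 × 200%/8⌋ = $5,142; SL = ⌊$12,170/4⌋ = $3,042 → take DB $5,142. Book value $15,428.
Year 6: DB = ⌊$15,428 × 200%/8⌋ = $3,857; SL = ⌊$7,028/3⌋ = $2,342 → take DB $3,857. Book value $11,571.
Year 7: DB = ⌊$11,571 × 200%/8⌋ = $2,892; SL = ⌊$3,171/2⌋ = $1,585 → take DB $2,892. Book value $8,679.

$2,892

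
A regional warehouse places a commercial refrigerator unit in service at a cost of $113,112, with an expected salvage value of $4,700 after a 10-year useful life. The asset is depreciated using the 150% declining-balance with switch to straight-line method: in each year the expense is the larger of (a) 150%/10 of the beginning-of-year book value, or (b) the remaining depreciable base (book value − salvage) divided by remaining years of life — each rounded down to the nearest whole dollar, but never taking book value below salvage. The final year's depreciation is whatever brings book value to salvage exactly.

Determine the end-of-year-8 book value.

Depreciable base = $113,112 − $4,700 = $108,412.
Year 1: DB = ⌊$113,112 × 150%/10⌋ = $16,966; SL = ⌊$108,412/10⌋ = $10,841 → take DB $16,966. Book value $96,146.
Year 2: DB = ⌊$96,146 × 150%/10⌋ = $14,421; SL = ⌊$91,446/9⌋ = $10,160 → take DB $14,421. Book value $81,725.
Year 3: DB = ⌊$81,725 × 150%/10⌋ = $12,258; SL = ⌊$77,025/8⌋ = $9,628 → take DB $12,258. Book value $69,467.
Year 4: DB = ⌊$69,467 × 150%/10⌋ = $10,420; SL = ⌊$64,767/7⌋ = $9,252 → take DB $10,420. Book value $59,047.
Year 5: DB = ⌊$59,047 × 150%/10⌋ = $8,857; SL = ⌊$54,347/6⌋ = $9,057 → take SL $9,057. Book value $49,990.
Year 6: DB = ⌊$49,990 × 150%/10⌋ = $7,498; SL = ⌊$45,290/5⌋ = $9,058 → take SL $9,058. Book value $40,932.
Year 7: DB = ⌊$40,932 × 150%/10⌋ = $6,139; SL = ⌊$36,232/4⌋ = $9,058 → take SL $9,058. Book value $31,874.
Year 8: DB = ⌊$31,874 × 150%/10⌋ = $4,781; SL = ⌊$27,174/3⌋ = $9,058 → take SL $9,058. Book value $22,816.

$22,816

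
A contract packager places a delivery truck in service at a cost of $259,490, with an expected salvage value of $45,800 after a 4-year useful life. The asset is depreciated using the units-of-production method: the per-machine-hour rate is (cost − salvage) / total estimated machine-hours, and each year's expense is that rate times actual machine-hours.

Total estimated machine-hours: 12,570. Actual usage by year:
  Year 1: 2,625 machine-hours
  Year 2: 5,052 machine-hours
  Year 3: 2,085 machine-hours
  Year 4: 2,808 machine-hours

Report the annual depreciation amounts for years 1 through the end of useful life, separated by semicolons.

$44,625; $85,884; $35,445; $47,736

Depreciable base = $259,490 − $45,800 = $213,690.
Rate = $213,690 / 12,570 machine-hours = $17 per machine-hour.
Year 1: 2,625 × $17 = $44,625. Book value $214,865.
Year 2: 5,052 × $17 = $85,884. Book value $128,981.
Year 3: 2,085 × $17 = $35,445. Book value $93,536.
Year 4: 2,808 × $17 = $47,736. Book value $45,800.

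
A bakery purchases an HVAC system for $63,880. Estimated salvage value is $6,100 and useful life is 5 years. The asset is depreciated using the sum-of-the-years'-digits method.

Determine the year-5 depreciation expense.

Depreciable base = $63,880 − $6,100 = $57,780.
Sum of the years' digits = 5+4+3+2+1 = 15.
Year 1: $57,780 × 5/15 = $19,260. Book value $44,620.
Year 2: $57,780 × 4/15 = $15,408. Book value $29,212.
Year 3: $57,780 × 3/15 = $11,556. Book value $17,656.
Year 4: $57,780 × 2/15 = $7,704. Book value $9,952.
Year 5: $57,780 × 1/15 = $3,852. Book value $6,100.

$3,852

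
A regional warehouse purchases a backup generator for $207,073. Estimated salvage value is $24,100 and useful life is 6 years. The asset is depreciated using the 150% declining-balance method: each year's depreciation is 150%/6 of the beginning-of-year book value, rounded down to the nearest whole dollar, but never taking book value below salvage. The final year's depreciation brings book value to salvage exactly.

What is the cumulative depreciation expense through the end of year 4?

$141,553

Depreciable base = $207,073 − $24,100 = $182,973.
Year 1: ⌊$207,073 × 150%/6⌋ = $51,768. Book value $155,305.
Year 2: ⌊$155,305 × 150%/6⌋ = $38,826. Book value $116,479.
Year 3: ⌊$116,479 × 150%/6⌋ = $29,119. Book value $87,360.
Year 4: ⌊$87,360 × 150%/6⌋ = $21,840. Book value $65,520.
Accumulated through year 4 = $207,073 − $65,520 = $141,553.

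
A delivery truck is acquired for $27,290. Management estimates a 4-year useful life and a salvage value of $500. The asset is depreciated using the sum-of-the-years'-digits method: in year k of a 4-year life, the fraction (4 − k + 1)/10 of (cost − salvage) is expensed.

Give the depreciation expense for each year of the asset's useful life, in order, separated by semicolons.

Depreciable base = $27,290 − $500 = $26,790.
Sum of the years' digits = 4+3+2+1 = 10.
Year 1: $26,790 × 4/10 = $10,716. Book value $16,574.
Year 2: $26,790 × 3/10 = $8,037. Book value $8,537.
Year 3: $26,790 × 2/10 = $5,358. Book value $3,179.
Year 4: $26,790 × 1/10 = $2,679. Book value $500.

$10,716; $8,037; $5,358; $2,679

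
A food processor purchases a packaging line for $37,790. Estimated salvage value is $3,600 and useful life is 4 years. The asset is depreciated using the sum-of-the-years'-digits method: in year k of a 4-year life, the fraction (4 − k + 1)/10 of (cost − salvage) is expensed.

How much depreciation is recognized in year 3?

$6,838

Depreciable base = $37,790 − $3,600 = $34,190.
Sum of the years' digits = 4+3+2+1 = 10.
Year 1: $34,190 × 4/10 = $13,676. Book value $24,114.
Year 2: $34,190 × 3/10 = $10,257. Book value $13,857.
Year 3: $34,190 × 2/10 = $6,838. Book value $7,019.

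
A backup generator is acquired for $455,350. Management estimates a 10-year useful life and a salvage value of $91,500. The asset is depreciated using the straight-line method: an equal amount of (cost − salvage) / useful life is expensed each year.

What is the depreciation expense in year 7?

$36,385

Depreciable base = $455,350 − $91,500 = $363,850.
Annual expense = $363,850 / 10 = $36,385.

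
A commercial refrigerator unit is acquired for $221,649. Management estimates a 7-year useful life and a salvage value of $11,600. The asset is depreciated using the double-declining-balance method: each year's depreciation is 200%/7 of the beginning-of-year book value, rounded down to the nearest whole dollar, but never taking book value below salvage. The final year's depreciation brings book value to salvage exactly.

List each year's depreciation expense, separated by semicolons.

Depreciable base = $221,649 − $11,600 = $210,049.
Year 1: ⌊$221,649 × 200%/7⌋ = $63,328. Book value $158,321.
Year 2: ⌊$158,321 × 200%/7⌋ = $45,234. Book value $113,087.
Year 3: ⌊$113,087 × 200%/7⌋ = $32,310. Book value $80,777.
Year 4: ⌊$80,777 × 200%/7⌋ = $23,079. Book value $57,698.
Year 5: ⌊$57,698 × 200%/7⌋ = $16,485. Book value $41,213.
Year 6: ⌊$41,213 × 200%/7⌋ = $11,775. Book value $29,438.
Year 7 (final): $29,438 − $11,600 = $17,838. Book value $11,600.

$63,328; $45,234; $32,310; $23,079; $16,485; $11,775; $17,838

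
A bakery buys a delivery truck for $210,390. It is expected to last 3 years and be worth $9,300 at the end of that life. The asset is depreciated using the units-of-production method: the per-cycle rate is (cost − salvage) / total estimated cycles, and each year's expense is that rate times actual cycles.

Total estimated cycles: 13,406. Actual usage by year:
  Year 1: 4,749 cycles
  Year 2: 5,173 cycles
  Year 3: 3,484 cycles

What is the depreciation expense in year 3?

Depreciable base = $210,390 − $9,300 = $201,090.
Rate = $201,090 / 13,406 cycles = $15 per cycle.
Year 1: 4,749 × $15 = $71,235. Book value $139,155.
Year 2: 5,173 × $15 = $77,595. Book value $61,560.
Year 3: 3,484 × $15 = $52,260. Book value $9,300.

$52,260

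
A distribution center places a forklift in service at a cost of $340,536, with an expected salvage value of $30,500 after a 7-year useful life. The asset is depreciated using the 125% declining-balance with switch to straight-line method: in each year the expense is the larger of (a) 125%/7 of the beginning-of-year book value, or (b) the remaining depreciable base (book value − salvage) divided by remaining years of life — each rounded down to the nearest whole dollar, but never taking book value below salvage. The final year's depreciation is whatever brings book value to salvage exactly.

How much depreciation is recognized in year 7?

$39,561

Depreciable base = $340,536 − $30,500 = $310,036.
Year 1: DB = ⌊$340,536 × 125%/7⌋ = $60,810; SL = ⌊$310,036/7⌋ = $44,290 → take DB $60,810. Book value $279,726.
Year 2: DB = ⌊$279,726 × 125%/7⌋ = $49,951; SL = ⌊$249,226/6⌋ = $41,537 → take DB $49,951. Book value $229,775.
Year 3: DB = ⌊$229,775 × 125%/7⌋ = $41,031; SL = ⌊$199,275/5⌋ = $39,855 → take DB $41,031. Book value $188,744.
Year 4: DB = ⌊$188,744 × 125%/7⌋ = $33,704; SL = ⌊$158,244/4⌋ = $39,561 → take SL $39,561. Book value $149,183.
Year 5: DB = ⌊$149,183 × 125%/7⌋ = $26,639; SL = ⌊$118,683/3⌋ = $39,561 → take SL $39,561. Book value $109,622.
Year 6: DB = ⌊$109,622 × 125%/7⌋ = $19,575; SL = ⌊$79,122/2⌋ = $39,561 → take SL $39,561. Book value $70,061.
Year 7 (final): $70,061 − $30,500 = $39,561. Book value $30,500.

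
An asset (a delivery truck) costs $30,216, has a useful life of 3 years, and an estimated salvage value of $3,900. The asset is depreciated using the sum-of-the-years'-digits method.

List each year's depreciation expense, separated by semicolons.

Depreciable base = $30,216 − $3,900 = $26,316.
Sum of the years' digits = 3+2+1 = 6.
Year 1: $26,316 × 3/6 = $13,158. Book value $17,058.
Year 2: $26,316 × 2/6 = $8,772. Book value $8,286.
Year 3: $26,316 × 1/6 = $4,386. Book value $3,900.

$13,158; $8,772; $4,386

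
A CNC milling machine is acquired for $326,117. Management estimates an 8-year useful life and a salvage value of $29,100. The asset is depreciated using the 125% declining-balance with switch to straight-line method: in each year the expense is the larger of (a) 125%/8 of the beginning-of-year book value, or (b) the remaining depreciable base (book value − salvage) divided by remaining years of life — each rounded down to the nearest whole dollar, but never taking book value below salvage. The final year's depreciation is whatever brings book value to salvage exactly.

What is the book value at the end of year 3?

$195,892

Depreciable base = $326,117 − $29,100 = $297,017.
Year 1: DB = ⌊$326,117 × 125%/8⌋ = $50,955; SL = ⌊$297,017/8⌋ = $37,127 → take DB $50,955. Book value $275,162.
Year 2: DB = ⌊$275,162 × 125%/8⌋ = $42,994; SL = ⌊$246,062/7⌋ = $35,151 → take DB $42,994. Book value $232,168.
Year 3: DB = ⌊$232,168 × 125%/8⌋ = $36,276; SL = ⌊$203,068/6⌋ = $33,844 → take DB $36,276. Book value $195,892.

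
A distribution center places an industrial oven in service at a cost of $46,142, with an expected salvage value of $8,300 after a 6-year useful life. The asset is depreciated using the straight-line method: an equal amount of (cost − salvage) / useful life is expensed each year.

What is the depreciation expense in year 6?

Depreciable base = $46,142 − $8,300 = $37,842.
Annual expense = $37,842 / 6 = $6,307.

$6,307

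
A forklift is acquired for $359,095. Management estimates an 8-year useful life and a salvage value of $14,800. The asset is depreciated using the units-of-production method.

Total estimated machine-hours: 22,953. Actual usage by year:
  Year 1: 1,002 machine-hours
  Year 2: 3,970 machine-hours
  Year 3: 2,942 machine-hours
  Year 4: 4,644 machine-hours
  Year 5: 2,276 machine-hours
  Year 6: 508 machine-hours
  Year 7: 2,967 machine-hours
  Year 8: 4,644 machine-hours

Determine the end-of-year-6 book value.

$128,965

Depreciable base = $359,095 − $14,800 = $344,295.
Rate = $344,295 / 22,953 machine-hours = $15 per machine-hour.
Year 1: 1,002 × $15 = $15,030. Book value $344,065.
Year 2: 3,970 × $15 = $59,550. Book value $284,515.
Year 3: 2,942 × $15 = $44,130. Book value $240,385.
Year 4: 4,644 × $15 = $69,660. Book value $170,725.
Year 5: 2,276 × $15 = $34,140. Book value $136,585.
Year 6: 508 × $15 = $7,620. Book value $128,965.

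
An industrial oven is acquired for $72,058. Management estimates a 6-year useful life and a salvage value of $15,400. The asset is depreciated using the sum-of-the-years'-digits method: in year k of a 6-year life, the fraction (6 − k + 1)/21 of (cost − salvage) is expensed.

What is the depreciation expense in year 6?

Depreciable base = $72,058 − $15,400 = $56,658.
Sum of the years' digits = 6+5+4+3+2+1 = 21.
Year 1: $56,658 × 6/21 = $16,188. Book value $55,870.
Year 2: $56,658 × 5/21 = $13,490. Book value $42,380.
Year 3: $56,658 × 4/21 = $10,792. Book value $31,588.
Year 4: $56,658 × 3/21 = $8,094. Book value $23,494.
Year 5: $56,658 × 2/21 = $5,396. Book value $18,098.
Year 6: $56,658 × 1/21 = $2,698. Book value $15,400.

$2,698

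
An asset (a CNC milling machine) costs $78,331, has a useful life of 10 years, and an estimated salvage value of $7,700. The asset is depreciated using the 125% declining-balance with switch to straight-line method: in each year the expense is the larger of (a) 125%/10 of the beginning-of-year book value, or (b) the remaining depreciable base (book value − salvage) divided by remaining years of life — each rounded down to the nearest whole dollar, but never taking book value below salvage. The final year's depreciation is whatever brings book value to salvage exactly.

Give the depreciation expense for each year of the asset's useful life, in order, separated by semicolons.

Depreciable base = $78,331 − $7,700 = $70,631.
Year 1: DB = ⌊$78,331 × 125%/10⌋ = $9,791; SL = ⌊$70,631/10⌋ = $7,063 → take DB $9,791. Book value $68,540.
Year 2: DB = ⌊$68,540 × 125%/10⌋ = $8,567; SL = ⌊$60,840/9⌋ = $6,760 → take DB $8,567. Book value $59,973.
Year 3: DB = ⌊$59,973 × 125%/10⌋ = $7,496; SL = ⌊$52,273/8⌋ = $6,534 → take DB $7,496. Book value $52,477.
Year 4: DB = ⌊$52,477 × 125%/10⌋ = $6,559; SL = ⌊$44,777/7⌋ = $6,396 → take DB $6,559. Book value $45,918.
Year 5: DB = ⌊$45,918 × 125%/10⌋ = $5,739; SL = ⌊$38,218/6⌋ = $6,369 → take SL $6,369. Book value $39,549.
Year 6: DB = ⌊$39,549 × 125%/10⌋ = $4,943; SL = ⌊$31,849/5⌋ = $6,369 → take SL $6,369. Book value $33,180.
Year 7: DB = ⌊$33,180 × 125%/10⌋ = $4,147; SL = ⌊$25,480/4⌋ = $6,370 → take SL $6,370. Book value $26,810.
Year 8: DB = ⌊$26,810 × 125%/10⌋ = $3,351; SL = ⌊$19,110/3⌋ = $6,370 → take SL $6,370. Book value $20,440.
Year 9: DB = ⌊$20,440 × 125%/10⌋ = $2,555; SL = ⌊$12,740/2⌋ = $6,370 → take SL $6,370. Book value $14,070.
Year 10 (final): $14,070 − $7,700 = $6,370. Book value $7,700.

$9,791; $8,567; $7,496; $6,559; $6,369; $6,369; $6,370; $6,370; $6,370; $6,370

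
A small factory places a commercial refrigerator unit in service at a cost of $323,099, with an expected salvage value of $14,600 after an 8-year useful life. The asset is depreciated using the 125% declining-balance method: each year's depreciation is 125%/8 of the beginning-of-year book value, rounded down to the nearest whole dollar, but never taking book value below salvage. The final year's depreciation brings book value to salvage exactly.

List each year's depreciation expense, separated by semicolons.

$50,484; $42,596; $35,940; $30,324; $25,586; $21,588; $18,215; $83,766

Depreciable base = $323,099 − $14,600 = $308,499.
Year 1: ⌊$323,099 × 125%/8⌋ = $50,484. Book value $272,615.
Year 2: ⌊$272,615 × 125%/8⌋ = $42,596. Book value $230,019.
Year 3: ⌊$230,019 × 125%/8⌋ = $35,940. Book value $194,079.
Year 4: ⌊$194,079 × 125%/8⌋ = $30,324. Book value $163,755.
Year 5: ⌊$163,755 × 125%/8⌋ = $25,586. Book value $138,169.
Year 6: ⌊$138,169 × 125%/8⌋ = $21,588. Book value $116,581.
Year 7: ⌊$116,581 × 125%/8⌋ = $18,215. Book value $98,366.
Year 8 (final): $98,366 − $14,600 = $83,766. Book value $14,600.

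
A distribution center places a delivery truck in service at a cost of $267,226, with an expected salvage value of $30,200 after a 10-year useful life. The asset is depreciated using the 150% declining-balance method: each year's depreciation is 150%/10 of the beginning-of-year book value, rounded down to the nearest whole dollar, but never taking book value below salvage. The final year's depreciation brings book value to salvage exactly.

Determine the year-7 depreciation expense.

$15,118

Depreciable base = $267,226 − $30,200 = $237,026.
Year 1: ⌊$267,226 × 150%/10⌋ = $40,083. Book value $227,143.
Year 2: ⌊$227,143 × 150%/10⌋ = $34,071. Book value $193,072.
Year 3: ⌊$193,072 × 150%/10⌋ = $28,960. Book value $164,112.
Year 4: ⌊$164,112 × 150%/10⌋ = $24,616. Book value $139,496.
Year 5: ⌊$139,496 × 150%/10⌋ = $20,924. Book value $118,572.
Year 6: ⌊$118,572 × 150%/10⌋ = $17,785. Book value $100,787.
Year 7: ⌊$100,787 × 150%/10⌋ = $15,118. Book value $85,669.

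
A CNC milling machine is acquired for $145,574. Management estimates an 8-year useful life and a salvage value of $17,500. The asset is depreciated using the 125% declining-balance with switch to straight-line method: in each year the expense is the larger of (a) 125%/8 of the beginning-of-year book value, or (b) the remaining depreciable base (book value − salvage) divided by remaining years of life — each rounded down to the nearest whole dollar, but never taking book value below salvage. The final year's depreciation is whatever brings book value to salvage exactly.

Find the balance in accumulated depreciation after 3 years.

$58,130

Depreciable base = $145,574 − $17,500 = $128,074.
Year 1: DB = ⌊$145,574 × 125%/8⌋ = $22,745; SL = ⌊$128,074/8⌋ = $16,009 → take DB $22,745. Book value $122,829.
Year 2: DB = ⌊$122,829 × 125%/8⌋ = $19,192; SL = ⌊$105,329/7⌋ = $15,047 → take DB $19,192. Book value $103,637.
Year 3: DB = ⌊$103,637 × 125%/8⌋ = $16,193; SL = ⌊$86,137/6⌋ = $14,356 → take DB $16,193. Book value $87,444.
Accumulated through year 3 = $145,574 − $87,444 = $58,130.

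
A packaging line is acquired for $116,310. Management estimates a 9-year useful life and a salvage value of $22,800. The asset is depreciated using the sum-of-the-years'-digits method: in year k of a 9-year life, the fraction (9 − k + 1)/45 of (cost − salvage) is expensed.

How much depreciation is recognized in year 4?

Depreciable base = $116,310 − $22,800 = $93,510.
Sum of the years' digits = 9+8+7+6+5+4+3+2+1 = 45.
Year 1: $93,510 × 9/45 = $18,702. Book value $97,608.
Year 2: $93,510 × 8/45 = $16,624. Book value $80,984.
Year 3: $93,510 × 7/45 = $14,546. Book value $66,438.
Year 4: $93,510 × 6/45 = $12,468. Book value $53,970.

$12,468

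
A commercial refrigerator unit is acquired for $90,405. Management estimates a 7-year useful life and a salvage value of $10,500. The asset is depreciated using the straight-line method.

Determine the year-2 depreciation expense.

$11,415

Depreciable base = $90,405 − $10,500 = $79,905.
Annual expense = $79,905 / 7 = $11,415.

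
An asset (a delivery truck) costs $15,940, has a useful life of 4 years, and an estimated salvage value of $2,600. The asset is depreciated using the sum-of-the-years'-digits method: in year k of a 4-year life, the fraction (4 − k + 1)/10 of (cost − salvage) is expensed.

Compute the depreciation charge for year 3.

$2,668

Depreciable base = $15,940 − $2,600 = $13,340.
Sum of the years' digits = 4+3+2+1 = 10.
Year 1: $13,340 × 4/10 = $5,336. Book value $10,604.
Year 2: $13,340 × 3/10 = $4,002. Book value $6,602.
Year 3: $13,340 × 2/10 = $2,668. Book value $3,934.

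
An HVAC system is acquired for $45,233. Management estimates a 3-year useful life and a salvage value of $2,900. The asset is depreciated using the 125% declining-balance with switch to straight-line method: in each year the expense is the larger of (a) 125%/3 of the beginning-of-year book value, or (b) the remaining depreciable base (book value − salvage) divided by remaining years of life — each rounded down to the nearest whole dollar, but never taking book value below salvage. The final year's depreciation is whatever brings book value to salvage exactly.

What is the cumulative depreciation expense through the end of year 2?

$30,590

Depreciable base = $45,233 − $2,900 = $42,333.
Year 1: DB = ⌊$45,233 × 125%/3⌋ = $18,847; SL = ⌊$42,333/3⌋ = $14,111 → take DB $18,847. Book value $26,386.
Year 2: DB = ⌊$26,386 × 125%/3⌋ = $10,994; SL = ⌊$23,486/2⌋ = $11,743 → take SL $11,743. Book value $14,643.
Accumulated through year 2 = $45,233 − $14,643 = $30,590.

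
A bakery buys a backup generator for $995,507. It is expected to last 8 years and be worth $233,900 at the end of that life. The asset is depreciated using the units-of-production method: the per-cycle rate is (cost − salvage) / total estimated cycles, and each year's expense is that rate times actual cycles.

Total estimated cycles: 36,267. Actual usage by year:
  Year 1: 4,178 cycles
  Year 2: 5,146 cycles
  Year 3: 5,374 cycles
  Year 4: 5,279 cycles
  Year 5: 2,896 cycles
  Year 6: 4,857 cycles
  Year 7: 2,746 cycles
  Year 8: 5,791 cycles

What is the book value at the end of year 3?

Depreciable base = $995,507 − $233,900 = $761,607.
Rate = $761,607 / 36,267 cycles = $21 per cycle.
Year 1: 4,178 × $21 = $87,738. Book value $907,769.
Year 2: 5,146 × $21 = $108,066. Book value $799,703.
Year 3: 5,374 × $21 = $112,854. Book value $686,849.

$686,849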